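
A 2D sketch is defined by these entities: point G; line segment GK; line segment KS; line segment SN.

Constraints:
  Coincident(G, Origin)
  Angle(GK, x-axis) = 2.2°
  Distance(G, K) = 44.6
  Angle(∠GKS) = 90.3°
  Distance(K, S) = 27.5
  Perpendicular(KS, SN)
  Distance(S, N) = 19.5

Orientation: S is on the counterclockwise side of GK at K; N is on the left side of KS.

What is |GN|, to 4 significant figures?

37.40

G is at the origin; GK runs at 2.2° with length 44.6, so K = 44.6·(cos 2.2°, sin 2.2°) = (44.57, 1.712). ∠GKS = 90.3°, so KS runs at 2.2° + (180° − 90.3°) = 91.90° from the x-axis; with |KS| = 27.5, S = K + 27.5·(cos 91.90°, sin 91.90°) = (43.66, 29.20). KS is perpendicular to SN; with |SN| = 19.5 on the left of KS, N = S + 19.5·(-0.9995, -0.03316) = (24.17, 28.55). Then |GN| = |N − G| = 37.40.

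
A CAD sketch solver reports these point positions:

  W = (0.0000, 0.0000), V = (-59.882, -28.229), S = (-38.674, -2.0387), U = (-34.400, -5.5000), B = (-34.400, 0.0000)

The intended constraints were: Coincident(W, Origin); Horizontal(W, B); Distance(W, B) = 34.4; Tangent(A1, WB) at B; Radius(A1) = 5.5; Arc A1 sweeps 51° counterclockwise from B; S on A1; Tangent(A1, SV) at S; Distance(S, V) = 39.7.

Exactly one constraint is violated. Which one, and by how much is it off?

Distance(S, V) = 39.7 — off by 6.00.

W = (0.00, 0.00) ✓; W.y = 0.00, B.y = 0.00 ✓; |WB| = 34.40 ✓; ∠(UB, BW) = 90.00° ✓; |UB| = 5.500 ✓; bearing(U→S) − bearing(U→B) = 51.00° ✓; |US| = 5.500 ✓; ∠(US, SV) = 90.00° ✓; |SV| = 33.70 ✗.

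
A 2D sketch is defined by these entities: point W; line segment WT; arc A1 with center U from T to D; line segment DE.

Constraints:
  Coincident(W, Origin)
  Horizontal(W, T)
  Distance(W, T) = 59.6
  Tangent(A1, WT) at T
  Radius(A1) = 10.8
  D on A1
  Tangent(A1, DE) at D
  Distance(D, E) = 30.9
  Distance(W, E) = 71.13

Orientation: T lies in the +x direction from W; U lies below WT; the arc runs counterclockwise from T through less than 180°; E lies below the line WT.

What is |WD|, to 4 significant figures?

50.88

Checks: |WT| = 59.60 ✓; |UD| = 10.80 ✓; ∠(UD, DE) = 90.00° ✓; |DE| = 30.90 ✓; |WE| = 71.13 ✓.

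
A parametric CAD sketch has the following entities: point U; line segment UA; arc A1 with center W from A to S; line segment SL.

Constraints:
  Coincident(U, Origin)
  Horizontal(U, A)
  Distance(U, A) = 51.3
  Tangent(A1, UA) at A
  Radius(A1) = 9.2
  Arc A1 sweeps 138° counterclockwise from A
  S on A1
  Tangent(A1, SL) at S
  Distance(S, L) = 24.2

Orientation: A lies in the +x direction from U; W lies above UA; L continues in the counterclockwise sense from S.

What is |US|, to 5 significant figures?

59.652

U is at the origin; U and A share the same y with |UA| = 51.3 and A on the +x side, so A = (51.300, 0.0000). Tangency of A1 to UA means the radius WA is perpendicular to UA, so W = A + (0, 9.2) = (51.300, 9.2000). On A1, A sits at bearing -90° from W; a 138° counterclockwise sweep puts S at bearing 48°, so S = W + 9.2·(cos 48°, sin 48°) = (57.456, 16.037). Then |US| = |S − U| = 59.652.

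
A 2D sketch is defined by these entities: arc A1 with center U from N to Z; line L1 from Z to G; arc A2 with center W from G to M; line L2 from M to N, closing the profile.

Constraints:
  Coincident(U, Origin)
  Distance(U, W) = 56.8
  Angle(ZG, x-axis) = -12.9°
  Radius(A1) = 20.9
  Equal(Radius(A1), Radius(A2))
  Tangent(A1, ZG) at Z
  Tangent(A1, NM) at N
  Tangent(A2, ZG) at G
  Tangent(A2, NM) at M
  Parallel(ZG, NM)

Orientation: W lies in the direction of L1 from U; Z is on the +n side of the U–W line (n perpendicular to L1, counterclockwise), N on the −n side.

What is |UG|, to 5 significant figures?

60.523

Tangency of A1 to both parallel lines with radius 20.9 puts Z and N at U ± 20.9·n: Z = (4.6659, 20.373), N = (-4.6659, -20.373). Equal radii place G and M the same way about W: G = W + 20.9·n = (60.032, 7.6919), M = W − 20.9·n = (50.701, -33.053). Then |UG| = |G − U| = 60.523.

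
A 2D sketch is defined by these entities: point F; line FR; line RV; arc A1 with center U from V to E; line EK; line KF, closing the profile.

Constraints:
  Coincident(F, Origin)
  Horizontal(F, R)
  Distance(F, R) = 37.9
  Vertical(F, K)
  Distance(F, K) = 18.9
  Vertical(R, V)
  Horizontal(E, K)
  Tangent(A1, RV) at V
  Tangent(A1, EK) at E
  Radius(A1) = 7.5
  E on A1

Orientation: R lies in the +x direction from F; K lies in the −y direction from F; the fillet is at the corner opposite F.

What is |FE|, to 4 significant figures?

35.80

F is at the origin; FR is horizontal with |FR| = 37.9 and R on the +x side, so R = (37.90, 0.000). F and K share the same x with |FK| = 18.9 and K on the −y side, so K = (0.000, -18.90). The virtual corner opposite F is at (37.90, -18.90). A1 meets RV tangentially, so UV is at right angles to RV and A1 meets EK tangentially, so UE is at right angles to EK, with radius 7.5, so the center U sits 7.5 in from both sides at U = (30.40, -11.40). That places the tangent points at V = (37.90, -11.40) on RV and E = (30.40, -18.90) on EK. Then |FE| = |E − F| = 35.80.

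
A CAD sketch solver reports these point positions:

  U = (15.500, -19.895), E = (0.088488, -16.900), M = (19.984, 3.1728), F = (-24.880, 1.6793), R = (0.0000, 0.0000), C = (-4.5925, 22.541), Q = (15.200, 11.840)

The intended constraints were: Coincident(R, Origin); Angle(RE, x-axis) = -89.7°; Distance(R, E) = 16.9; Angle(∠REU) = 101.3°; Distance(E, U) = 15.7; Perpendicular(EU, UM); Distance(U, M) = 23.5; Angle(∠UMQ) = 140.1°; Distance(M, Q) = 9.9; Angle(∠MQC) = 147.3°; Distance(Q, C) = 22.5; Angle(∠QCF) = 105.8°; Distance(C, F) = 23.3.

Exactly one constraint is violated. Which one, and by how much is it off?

Distance(C, F) = 23.3 — off by 5.80.

R = (0.00, 0.00) ✓; RE at -89.70° ✓; |RE| = 16.90 ✓; ∠REU = 101.3° ✓; |EU| = 15.70 ✓; ∠(EU, UM) = 90.00° ✓; |UM| = 23.50 ✓; ∠UMQ = 140.1° ✓; |MQ| = 9.900 ✓; ∠MQC = 147.3° ✓; |QC| = 22.50 ✓; ∠QCF = 105.8° ✓; |CF| = 29.10 ✗.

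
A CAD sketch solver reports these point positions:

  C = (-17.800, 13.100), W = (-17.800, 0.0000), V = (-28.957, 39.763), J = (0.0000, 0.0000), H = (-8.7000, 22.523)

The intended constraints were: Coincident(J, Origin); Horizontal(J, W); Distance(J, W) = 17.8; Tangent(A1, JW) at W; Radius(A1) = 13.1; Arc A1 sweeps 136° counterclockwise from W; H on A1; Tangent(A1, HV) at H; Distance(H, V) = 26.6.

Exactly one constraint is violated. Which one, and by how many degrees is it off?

Tangent(A1, HV) at H — off by 3.60°.

J = (0.00, 0.00) ✓; J.y = 0.00, W.y = 0.00 ✓; |JW| = 17.80 ✓; ∠(CW, WJ) = 90.00° ✓; |CW| = 13.10 ✓; bearing(C→H) − bearing(C→W) = 136.0° ✓; |CH| = 13.10 ✓; ∠(CH, HV) = 86.40° ✗; |HV| = 26.60 ✓.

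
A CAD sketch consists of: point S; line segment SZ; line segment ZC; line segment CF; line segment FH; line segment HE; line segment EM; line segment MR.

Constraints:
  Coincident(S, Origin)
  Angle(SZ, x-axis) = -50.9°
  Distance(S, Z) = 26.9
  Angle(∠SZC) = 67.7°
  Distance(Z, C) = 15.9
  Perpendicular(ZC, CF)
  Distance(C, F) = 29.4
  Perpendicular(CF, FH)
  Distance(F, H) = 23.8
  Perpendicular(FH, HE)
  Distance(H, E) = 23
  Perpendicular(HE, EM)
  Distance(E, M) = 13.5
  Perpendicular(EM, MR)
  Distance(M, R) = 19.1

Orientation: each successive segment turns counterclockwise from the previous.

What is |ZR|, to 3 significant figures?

26.1

S is at the origin; SZ runs at -50.9° with length 26.9, so Z = (17.0, -20.9). ∠SZC = 67.7° gives ZC at 61.4° from the x-axis; with |ZC| = 15.9, C = (24.6, -6.92). The perpendicularity gives CF at right angles to ZC, so CF runs at 151°; with |CF| = 29.4, F = (-1.24, 7.16). CF is perpendicular to FH, so FH runs at -119°; with |FH| = 23.8, H = (-12.6, -13.7). FH ⟂ HE, so HE runs at -28.6°; with |HE| = 23.0, E = (7.56, -24.7). HE ⟂ EM, so EM runs at 61.4°; with |EM| = 13.5, M = (14.0, -12.9). EM is perpendicular to MR, so MR runs at 151°; with |MR| = 19.1, R = (-2.74, -3.75). Then |ZR| = |R − Z| = 26.1.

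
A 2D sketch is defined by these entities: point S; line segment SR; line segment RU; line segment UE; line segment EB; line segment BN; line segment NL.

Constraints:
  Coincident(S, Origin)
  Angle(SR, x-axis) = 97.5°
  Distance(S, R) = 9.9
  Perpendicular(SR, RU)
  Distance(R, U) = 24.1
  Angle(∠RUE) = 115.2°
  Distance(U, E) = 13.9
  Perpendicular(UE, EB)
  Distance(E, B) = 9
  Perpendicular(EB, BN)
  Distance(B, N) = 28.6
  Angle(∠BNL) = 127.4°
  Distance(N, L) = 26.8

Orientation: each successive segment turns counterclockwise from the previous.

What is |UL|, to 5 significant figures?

33.327

S is at the origin; SR runs at 97.5° with length 9.9, so R = (-1.2922, 9.8153). The perpendicularity gives RU at right angles to SR, so RU runs at -172.50°; with |RU| = 24.1, U = (-25.186, 6.6696). ∠RUE = 115.2° gives UE at -107.70° from the x-axis; with |UE| = 13.9, E = (-29.412, -6.5724). The perpendicularity gives EB at right angles to UE, so EB runs at -17.700°; with |EB| = 9.0, B = (-20.838, -9.3087). EB ⟂ BN, so BN runs at 72.300°; with |BN| = 28.6, N = (-12.143, 17.937). ∠BNL = 127.4° gives NL at 124.90° from the x-axis; with |NL| = 26.8, L = (-27.476, 39.918). Then |UL| = |L − U| = 33.327.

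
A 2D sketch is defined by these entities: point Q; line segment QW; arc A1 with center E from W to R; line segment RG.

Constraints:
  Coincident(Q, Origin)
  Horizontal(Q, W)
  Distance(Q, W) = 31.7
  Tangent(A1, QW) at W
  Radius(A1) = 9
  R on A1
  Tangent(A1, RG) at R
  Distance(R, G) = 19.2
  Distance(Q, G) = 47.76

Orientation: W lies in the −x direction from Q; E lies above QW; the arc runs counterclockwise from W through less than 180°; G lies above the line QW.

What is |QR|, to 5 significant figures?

29.102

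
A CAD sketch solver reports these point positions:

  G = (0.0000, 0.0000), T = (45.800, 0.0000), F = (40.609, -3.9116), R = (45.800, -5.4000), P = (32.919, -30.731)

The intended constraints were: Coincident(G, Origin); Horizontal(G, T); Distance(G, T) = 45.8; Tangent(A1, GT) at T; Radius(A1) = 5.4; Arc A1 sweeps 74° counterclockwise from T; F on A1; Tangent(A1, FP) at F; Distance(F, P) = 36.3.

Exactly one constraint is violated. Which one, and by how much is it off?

Distance(F, P) = 36.3 — off by 8.40.

G = (0.00, 0.00) ✓; G.y = 0.00, T.y = 0.00 ✓; |GT| = 45.80 ✓; ∠(RT, TG) = 90.00° ✓; |RT| = 5.400 ✓; bearing(R→F) − bearing(R→T) = 74.00° ✓; |RF| = 5.400 ✓; ∠(RF, FP) = 90.00° ✓; |FP| = 27.90 ✗.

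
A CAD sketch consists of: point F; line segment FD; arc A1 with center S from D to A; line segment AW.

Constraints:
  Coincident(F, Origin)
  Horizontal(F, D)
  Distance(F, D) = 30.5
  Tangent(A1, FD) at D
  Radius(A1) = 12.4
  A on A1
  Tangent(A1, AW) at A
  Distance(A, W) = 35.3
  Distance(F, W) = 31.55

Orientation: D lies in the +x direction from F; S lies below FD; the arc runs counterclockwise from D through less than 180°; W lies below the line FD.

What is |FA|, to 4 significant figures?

21.46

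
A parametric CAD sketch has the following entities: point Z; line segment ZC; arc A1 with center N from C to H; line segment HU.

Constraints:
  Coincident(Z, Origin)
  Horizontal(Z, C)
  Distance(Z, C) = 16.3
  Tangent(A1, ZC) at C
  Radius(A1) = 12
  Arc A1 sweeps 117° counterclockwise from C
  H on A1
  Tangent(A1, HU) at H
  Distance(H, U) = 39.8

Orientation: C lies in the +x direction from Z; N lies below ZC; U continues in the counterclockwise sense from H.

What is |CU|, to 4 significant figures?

53.42

On A1, C sits at bearing 90° from N; a 117° counterclockwise sweep puts H at bearing 207°, so H = N + 12.0·(cos 207°, sin 207°) = (5.608, -17.45). Since A1 is tangent to HU there, NH ⟂ HU, so HU runs along (−sin 207°, cos 207°); with |HU| = 39.8, U = (23.68, -52.91). Then |CU| = |U − C| = 53.42.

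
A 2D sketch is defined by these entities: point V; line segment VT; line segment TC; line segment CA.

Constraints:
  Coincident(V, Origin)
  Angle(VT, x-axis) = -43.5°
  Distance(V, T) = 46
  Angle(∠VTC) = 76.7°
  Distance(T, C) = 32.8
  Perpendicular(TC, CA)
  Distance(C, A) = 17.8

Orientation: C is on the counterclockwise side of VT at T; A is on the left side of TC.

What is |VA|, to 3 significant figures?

34.9

V is at the origin; VT runs at -43.5° with length 46.0, so T = 46.0·(cos -43.5°, sin -43.5°) = (33.4, -31.7). ∠VTC = 76.7°, so TC runs at -43.5° + (180° − 76.7°) = 59.8° from the x-axis; with |TC| = 32.8, C = T + 32.8·(cos 59.8°, sin 59.8°) = (49.9, -3.32). TC ⟂ CA; with |CA| = 17.8 on the left of TC, A = C + 17.8·(-0.864, 0.503) = (34.5, 5.64). Then |VA| = |A − V| = 34.9.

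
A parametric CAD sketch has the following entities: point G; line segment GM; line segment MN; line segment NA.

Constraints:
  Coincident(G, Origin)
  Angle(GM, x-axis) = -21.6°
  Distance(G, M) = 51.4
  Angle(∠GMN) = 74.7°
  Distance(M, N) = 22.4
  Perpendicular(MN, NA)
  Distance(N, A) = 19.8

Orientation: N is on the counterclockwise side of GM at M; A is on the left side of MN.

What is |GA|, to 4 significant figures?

31.06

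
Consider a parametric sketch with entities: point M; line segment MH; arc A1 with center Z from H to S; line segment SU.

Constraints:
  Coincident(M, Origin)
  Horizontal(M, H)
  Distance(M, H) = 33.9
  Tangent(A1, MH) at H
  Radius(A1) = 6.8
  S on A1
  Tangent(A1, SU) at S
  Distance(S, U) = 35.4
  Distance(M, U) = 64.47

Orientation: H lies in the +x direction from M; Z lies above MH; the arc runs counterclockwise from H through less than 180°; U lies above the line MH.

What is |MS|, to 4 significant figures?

40.56

M is at the origin; MH is horizontal with |MH| = 33.9 and H on the +x side, so H = (33.90, 0.000). Tangency of A1 to MH means the radius ZH is perpendicular to MH, so Z = H + (0, 6.8) = (33.90, 6.800). Since ZS ⟂ SU (tangency), |ZU| = √(6.8² + 35.4²) = 36.05 regardless of where S sits on A1. So U lies on both circle(M, 64.47) and circle(Z, 36.05); the above-MH intersection is U = (52.17, 37.87). S is the foot of the tangent from U: S = (40.31, 4.520).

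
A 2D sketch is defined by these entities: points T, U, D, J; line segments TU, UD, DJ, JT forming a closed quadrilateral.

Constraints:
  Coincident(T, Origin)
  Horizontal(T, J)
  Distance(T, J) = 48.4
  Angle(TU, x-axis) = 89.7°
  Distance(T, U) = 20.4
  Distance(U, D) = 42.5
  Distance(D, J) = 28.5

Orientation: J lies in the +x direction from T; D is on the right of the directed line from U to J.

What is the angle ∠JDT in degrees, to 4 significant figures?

117.3°

Checks: |TJ| = 48.40 ✓; |TU| = 20.40 ✓; |UD| = 42.50 ✓; |DJ| = 28.50 ✓.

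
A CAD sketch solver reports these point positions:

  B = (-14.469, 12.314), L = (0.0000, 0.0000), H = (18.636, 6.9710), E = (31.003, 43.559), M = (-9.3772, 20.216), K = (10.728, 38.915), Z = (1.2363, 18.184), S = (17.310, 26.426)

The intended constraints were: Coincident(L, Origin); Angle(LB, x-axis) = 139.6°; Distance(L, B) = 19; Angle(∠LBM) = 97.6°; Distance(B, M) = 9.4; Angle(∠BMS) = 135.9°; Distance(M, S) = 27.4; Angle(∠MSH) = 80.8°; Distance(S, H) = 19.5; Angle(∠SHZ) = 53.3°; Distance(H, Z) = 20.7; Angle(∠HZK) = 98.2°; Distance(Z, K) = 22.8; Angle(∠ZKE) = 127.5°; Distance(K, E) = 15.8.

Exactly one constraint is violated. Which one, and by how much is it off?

Distance(K, E) = 15.8 — off by 5.00.

L = (0.00, 0.00) ✓; LB at 139.6° ✓; |LB| = 19.00 ✓; ∠LBM = 97.60° ✓; |BM| = 9.400 ✓; ∠BMS = 135.9° ✓; |MS| = 27.40 ✓; ∠MSH = 80.80° ✓; |SH| = 19.50 ✓; ∠SHZ = 53.30° ✓; |HZ| = 20.70 ✓; ∠HZK = 98.20° ✓; |ZK| = 22.80 ✓; ∠ZKE = 127.5° ✓; |KE| = 20.80 ✗.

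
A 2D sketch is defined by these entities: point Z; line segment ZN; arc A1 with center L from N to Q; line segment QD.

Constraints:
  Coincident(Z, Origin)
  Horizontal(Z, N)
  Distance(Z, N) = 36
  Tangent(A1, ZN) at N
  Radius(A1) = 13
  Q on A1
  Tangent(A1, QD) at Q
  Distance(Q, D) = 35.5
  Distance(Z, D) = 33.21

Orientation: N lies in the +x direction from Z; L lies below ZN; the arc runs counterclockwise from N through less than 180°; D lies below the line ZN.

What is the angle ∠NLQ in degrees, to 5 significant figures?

52.016°

Z is at the origin; Z and N share the same y with |ZN| = 36.0 and N on the +x side, so N = (36.000, 0.0000). The tangent condition forces LN to be normal to ZN, so L = N + (0, -13) = (36.000, -13.000). Since LQ ⟂ QD (tangency), |LD| = √(13.0² + 35.5²) = 37.805 regardless of where Q sits on A1. So D lies on both circle(Z, 33.21) and circle(L, 37.805); the below-ZN intersection is D = (3.9053, -32.980). Q is the foot of the tangent from D: Q = (25.754, -4.9992).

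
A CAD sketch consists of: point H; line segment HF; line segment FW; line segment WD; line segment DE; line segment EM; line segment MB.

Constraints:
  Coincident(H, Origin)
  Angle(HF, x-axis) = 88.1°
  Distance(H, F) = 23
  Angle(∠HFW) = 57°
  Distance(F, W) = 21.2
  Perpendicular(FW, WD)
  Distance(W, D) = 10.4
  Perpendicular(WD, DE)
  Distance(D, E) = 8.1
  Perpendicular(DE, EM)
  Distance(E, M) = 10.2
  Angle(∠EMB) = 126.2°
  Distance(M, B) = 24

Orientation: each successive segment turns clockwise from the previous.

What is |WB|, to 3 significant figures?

18.0

H is at the origin; HF runs at 88.1° with length 23.0, so F = (0.763, 23.0). ∠HFW = 57.0° gives FW at -34.9° from the x-axis; with |FW| = 21.2, W = (18.1, 10.9). FW is perpendicular to WD, so WD runs at -125°; with |WD| = 10.4, D = (12.2, 2.33). WD is perpendicular to DE, so DE runs at 145°; with |DE| = 8.1, E = (5.56, 6.96). The perpendicularity gives EM at right angles to DE, so EM runs at 55.1°; with |EM| = 10.2, M = (11.4, 15.3). ∠EMB = 126.2° gives MB at 1.30° from the x-axis; with |MB| = 24.0, B = (35.4, 15.9). Then |WB| = |B − W| = 18.0.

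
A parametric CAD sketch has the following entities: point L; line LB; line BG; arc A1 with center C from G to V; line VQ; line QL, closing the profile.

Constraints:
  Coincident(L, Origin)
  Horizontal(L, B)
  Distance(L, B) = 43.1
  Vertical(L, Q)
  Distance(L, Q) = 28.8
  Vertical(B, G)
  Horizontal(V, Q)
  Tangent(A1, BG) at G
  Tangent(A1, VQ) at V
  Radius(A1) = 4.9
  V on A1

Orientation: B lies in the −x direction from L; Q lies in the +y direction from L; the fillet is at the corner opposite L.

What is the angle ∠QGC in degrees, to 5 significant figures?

6.4861°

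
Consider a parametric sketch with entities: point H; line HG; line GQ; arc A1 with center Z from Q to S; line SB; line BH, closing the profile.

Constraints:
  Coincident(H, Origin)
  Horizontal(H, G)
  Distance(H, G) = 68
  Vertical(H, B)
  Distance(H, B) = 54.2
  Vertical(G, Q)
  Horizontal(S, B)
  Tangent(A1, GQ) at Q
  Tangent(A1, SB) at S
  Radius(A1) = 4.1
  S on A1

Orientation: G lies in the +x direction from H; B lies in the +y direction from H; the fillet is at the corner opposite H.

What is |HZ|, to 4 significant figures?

81.20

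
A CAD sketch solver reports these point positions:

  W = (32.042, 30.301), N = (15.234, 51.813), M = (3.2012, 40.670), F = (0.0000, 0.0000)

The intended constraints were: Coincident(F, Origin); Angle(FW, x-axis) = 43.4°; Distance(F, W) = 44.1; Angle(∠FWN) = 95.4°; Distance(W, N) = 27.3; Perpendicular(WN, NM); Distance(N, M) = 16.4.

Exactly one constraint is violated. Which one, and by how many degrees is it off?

Perpendicular(WN, NM) — off by 4.80°.

F = (0.00, 0.00) ✓; FW at 43.40° ✓; |FW| = 44.10 ✓; ∠FWN = 95.40° ✓; |WN| = 27.30 ✓; ∠(WN, NM) = 94.80° ✗; |NM| = 16.40 ✓.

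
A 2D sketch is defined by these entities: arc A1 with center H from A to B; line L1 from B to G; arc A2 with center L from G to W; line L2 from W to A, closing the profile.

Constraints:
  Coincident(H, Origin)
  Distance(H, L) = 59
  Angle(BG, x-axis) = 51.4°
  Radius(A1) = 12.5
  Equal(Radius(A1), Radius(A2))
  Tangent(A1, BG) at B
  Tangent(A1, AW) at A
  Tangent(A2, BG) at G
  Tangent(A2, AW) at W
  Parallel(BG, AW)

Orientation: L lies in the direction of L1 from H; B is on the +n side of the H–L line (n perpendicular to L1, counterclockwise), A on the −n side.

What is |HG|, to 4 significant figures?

60.31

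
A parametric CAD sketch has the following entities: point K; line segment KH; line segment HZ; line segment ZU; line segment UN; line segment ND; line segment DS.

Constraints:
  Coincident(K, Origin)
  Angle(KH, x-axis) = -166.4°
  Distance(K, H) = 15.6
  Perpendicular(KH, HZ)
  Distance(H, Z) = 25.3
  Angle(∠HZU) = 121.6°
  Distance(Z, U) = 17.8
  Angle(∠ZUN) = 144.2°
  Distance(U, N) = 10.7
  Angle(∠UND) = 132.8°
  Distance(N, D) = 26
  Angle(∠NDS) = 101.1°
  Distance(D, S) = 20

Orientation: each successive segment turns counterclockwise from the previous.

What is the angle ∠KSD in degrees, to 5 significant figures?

123.01°

K is at the origin; KH runs at -166.4° with length 15.6, so H = (-15.163, -3.6682). KH is perpendicular to HZ, so HZ runs at -76.400°; with |HZ| = 25.3, Z = (-9.2135, -28.259). ∠HZU = 121.6° gives ZU at -18.000° from the x-axis; with |ZU| = 17.8, U = (7.7153, -33.759). ∠ZUN = 144.2° gives UN at 17.800° from the x-axis; with |UN| = 10.7, N = (17.903, -30.488). ∠UND = 132.8° gives ND at 65.000° from the x-axis; with |ND| = 26.0, D = (28.891, -6.9244). ∠NDS = 101.1° gives DS at 143.90° from the x-axis; with |DS| = 20.0, S = (12.731, 4.8595). Then cos ∠KSD = SK·SD / (|SK||SD|), giving 123.01°.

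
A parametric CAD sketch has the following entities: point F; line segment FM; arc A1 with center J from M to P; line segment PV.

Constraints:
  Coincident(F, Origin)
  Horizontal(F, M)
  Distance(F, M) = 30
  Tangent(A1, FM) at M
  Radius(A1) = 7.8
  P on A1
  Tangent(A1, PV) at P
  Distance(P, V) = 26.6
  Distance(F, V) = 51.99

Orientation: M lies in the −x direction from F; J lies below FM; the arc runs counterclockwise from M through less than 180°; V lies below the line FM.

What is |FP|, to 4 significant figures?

38.49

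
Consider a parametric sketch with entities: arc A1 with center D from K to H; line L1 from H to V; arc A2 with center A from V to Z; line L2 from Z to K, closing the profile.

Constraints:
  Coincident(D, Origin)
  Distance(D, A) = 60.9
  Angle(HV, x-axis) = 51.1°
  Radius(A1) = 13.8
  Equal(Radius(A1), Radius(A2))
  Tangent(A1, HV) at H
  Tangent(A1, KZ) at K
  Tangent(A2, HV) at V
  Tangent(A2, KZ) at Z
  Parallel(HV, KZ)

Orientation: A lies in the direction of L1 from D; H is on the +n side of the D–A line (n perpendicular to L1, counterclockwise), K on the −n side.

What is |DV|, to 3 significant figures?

62.4

The slot axis is L1's direction at 51.1°, so u = (cos 51.1°, sin 51.1°) = (0.628, 0.778) and n = (−sin 51.1°, cos 51.1°) = (-0.778, 0.628). D is at the origin and A lies 60.9 along u from D, so A = 60.9·u = (38.2, 47.4). Tangency of A1 to both parallel lines with radius 13.8 puts H and K at D ± 13.8·n: H = (-10.7, 8.67), K = (10.7, -8.67). Equal radii place V and Z the same way about A: V = A + 13.8·n = (27.5, 56.1), Z = A − 13.8·n = (49.0, 38.7). Then |DV| = |V − D| = 62.4.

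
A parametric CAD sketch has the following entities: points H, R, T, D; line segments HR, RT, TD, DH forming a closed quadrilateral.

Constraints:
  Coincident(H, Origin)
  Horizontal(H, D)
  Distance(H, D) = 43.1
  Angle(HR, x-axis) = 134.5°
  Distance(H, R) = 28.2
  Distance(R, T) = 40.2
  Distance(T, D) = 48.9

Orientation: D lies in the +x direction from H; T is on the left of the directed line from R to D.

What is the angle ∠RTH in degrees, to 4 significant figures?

39.54°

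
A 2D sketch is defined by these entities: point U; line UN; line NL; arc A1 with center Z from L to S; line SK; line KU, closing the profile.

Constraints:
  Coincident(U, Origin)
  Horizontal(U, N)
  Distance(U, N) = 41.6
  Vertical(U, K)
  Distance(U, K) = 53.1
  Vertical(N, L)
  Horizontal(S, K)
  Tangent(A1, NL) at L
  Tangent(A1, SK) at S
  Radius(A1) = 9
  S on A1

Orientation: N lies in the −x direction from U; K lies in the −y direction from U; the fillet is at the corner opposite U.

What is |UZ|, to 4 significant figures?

54.84

U is at the origin; U and N share the same y with |UN| = 41.6 and N on the −x side, so N = (-41.60, 0.000). UK is vertical with |UK| = 53.1 and K on the −y side, so K = (0.000, -53.10). The virtual corner opposite U is at (-41.60, -53.10). A1 meets NL tangentially, so ZL is at right angles to NL and since A1 is tangent to SK there, ZS ⟂ SK, with radius 9.0, so the center Z sits 9.0 in from both sides at Z = (-32.60, -44.10). Then |UZ| = |Z − U| = 54.84.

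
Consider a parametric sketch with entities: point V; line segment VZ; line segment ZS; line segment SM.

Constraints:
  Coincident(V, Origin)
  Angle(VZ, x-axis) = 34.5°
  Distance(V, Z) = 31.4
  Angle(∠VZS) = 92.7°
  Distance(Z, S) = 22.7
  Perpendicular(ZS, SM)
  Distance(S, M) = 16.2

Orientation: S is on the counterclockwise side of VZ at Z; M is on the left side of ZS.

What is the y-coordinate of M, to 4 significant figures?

28.54

V is at the origin; VZ runs at 34.5° with length 31.4, so Z = 31.4·(cos 34.5°, sin 34.5°) = (25.88, 17.79). ∠VZS = 92.7°, so ZS runs at 34.5° + (180° − 92.7°) = 121.8° from the x-axis; with |ZS| = 22.7, S = Z + 22.7·(cos 121.8°, sin 121.8°) = (13.92, 37.08). ZS is perpendicular to SM; with |SM| = 16.2 on the left of ZS, M = S + 16.2·(-0.8499, -0.5270) = (0.1474, 28.54). So M.y = 28.54.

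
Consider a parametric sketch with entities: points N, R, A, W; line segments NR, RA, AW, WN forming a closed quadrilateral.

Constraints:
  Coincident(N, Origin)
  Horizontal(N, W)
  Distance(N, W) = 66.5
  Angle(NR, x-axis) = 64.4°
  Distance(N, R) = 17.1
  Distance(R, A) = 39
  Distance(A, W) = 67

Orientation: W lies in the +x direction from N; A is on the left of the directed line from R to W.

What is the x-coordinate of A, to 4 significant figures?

23.16

N is at the origin; N and W share the same y with |NW| = 66.5 and W in +x, so W = (66.5, 0). NR runs at 64.4° with |NR| = 17.1, so R = (7.389, 15.42). A is determined by |RA| = 39.0 and |AW| = 67.0 together: it lies at the intersection of circle(R, 39.0) and circle(W, 67.0). With |RW| = 61.09, the foot of the radical line on RW is 6.253 from R and the perpendicular offset is √(39.0² − 6.253²) = 38.50. Taking the left-of-RW solution: A = (23.16, 51.09).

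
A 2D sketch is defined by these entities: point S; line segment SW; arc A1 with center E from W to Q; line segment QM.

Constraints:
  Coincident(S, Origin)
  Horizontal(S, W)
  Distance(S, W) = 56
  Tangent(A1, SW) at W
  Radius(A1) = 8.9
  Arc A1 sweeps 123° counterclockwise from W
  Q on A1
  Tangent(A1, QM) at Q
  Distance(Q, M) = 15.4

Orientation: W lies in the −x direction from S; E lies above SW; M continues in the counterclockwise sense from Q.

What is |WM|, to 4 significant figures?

26.68

On A1, W sits at bearing -90° from E; a 123° counterclockwise sweep puts Q at bearing 33°, so Q = E + 8.9·(cos 33°, sin 33°) = (-48.54, 13.75). The tangent condition forces EQ to be normal to QM, so QM runs along (−sin 33°, cos 33°); with |QM| = 15.4, M = (-56.92, 26.66). Then |WM| = |M − W| = 26.68.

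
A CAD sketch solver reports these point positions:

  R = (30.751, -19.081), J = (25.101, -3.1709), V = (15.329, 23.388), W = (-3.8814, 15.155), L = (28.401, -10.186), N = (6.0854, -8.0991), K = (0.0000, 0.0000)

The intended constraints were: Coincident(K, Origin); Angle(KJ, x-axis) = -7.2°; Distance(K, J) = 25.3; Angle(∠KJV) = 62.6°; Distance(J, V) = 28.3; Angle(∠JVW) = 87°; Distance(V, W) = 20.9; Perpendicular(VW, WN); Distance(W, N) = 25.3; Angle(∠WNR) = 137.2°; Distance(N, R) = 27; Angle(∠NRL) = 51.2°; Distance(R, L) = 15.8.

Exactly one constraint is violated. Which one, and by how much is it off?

Distance(R, L) = 15.8 — off by 6.60.

K = (0.00, 0.00) ✓; KJ at -7.200° ✓; |KJ| = 25.30 ✓; ∠KJV = 62.60° ✓; |JV| = 28.30 ✓; ∠JVW = 87.00° ✓; |VW| = 20.90 ✓; ∠(VW, WN) = 90.00° ✓; |WN| = 25.30 ✓; ∠WNR = 137.2° ✓; |NR| = 27.00 ✓; ∠NRL = 51.20° ✓; |RL| = 9.200 ✗.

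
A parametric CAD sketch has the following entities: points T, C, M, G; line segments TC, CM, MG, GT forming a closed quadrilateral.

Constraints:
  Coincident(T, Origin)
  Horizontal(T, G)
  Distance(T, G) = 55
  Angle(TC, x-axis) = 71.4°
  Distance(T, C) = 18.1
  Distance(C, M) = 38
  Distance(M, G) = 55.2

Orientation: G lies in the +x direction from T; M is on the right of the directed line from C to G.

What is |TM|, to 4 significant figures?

21.15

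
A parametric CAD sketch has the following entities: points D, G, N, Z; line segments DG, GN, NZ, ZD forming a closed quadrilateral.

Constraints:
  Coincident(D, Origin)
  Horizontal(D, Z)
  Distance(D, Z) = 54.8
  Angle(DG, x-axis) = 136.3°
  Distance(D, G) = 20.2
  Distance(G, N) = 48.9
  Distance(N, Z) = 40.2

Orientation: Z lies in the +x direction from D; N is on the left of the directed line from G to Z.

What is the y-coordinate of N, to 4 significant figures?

32.22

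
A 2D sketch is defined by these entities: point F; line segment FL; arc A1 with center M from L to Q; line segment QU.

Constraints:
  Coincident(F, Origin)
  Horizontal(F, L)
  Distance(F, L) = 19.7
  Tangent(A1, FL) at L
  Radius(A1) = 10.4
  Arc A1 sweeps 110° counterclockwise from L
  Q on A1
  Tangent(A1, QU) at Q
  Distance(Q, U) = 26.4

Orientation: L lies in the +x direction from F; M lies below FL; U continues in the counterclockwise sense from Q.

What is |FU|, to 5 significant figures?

43.152

On A1, L sits at bearing 90° from M; a 110° counterclockwise sweep puts Q at bearing 200°, so Q = M + 10.4·(cos 200°, sin 200°) = (9.9272, -13.957). Since A1 is tangent to QU there, MQ ⟂ QU, so QU runs along (−sin 200°, cos 200°); with |QU| = 26.4, U = (18.957, -38.765). Then |FU| = |U − F| = 43.152.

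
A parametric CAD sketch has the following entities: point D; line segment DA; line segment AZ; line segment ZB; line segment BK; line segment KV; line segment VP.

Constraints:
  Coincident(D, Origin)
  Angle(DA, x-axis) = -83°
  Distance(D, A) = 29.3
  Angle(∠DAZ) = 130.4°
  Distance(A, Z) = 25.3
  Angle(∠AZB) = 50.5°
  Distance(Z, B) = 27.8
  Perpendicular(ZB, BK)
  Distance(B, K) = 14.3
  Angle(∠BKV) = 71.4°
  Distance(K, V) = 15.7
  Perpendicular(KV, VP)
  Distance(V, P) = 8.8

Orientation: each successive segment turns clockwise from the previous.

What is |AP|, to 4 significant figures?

18.57

D is at the origin; DA runs at -83.0° with length 29.3, so A = (3.571, -29.08). ∠DAZ = 130.4° gives AZ at -132.6° from the x-axis; with |AZ| = 25.3, Z = (-13.55, -47.70). ∠AZB = 50.5° gives ZB at 97.90° from the x-axis; with |ZB| = 27.8, B = (-17.38, -20.17). The perpendicularity gives BK at right angles to ZB, so BK runs at 7.900°; with |BK| = 14.3, K = (-3.211, -18.20). ∠BKV = 71.4° gives KV at -100.7° from the x-axis; with |KV| = 15.7, V = (-6.126, -33.63). KV ⟂ VP, so VP runs at 169.3°; with |VP| = 8.8, P = (-14.77, -32.00). Then |AP| = |P − A| = 18.57.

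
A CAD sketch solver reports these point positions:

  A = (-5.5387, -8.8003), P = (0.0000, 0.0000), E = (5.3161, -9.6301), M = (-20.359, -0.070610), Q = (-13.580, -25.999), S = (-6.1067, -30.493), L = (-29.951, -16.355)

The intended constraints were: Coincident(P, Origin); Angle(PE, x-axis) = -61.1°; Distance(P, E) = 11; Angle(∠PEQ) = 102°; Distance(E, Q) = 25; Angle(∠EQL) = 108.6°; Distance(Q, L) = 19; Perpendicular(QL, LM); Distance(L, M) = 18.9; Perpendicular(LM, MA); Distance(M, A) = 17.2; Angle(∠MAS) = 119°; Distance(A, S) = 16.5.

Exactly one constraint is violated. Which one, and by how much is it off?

Distance(A, S) = 16.5 — off by 5.20.

P = (0.00, 0.00) ✓; PE at -61.10° ✓; |PE| = 11.00 ✓; ∠PEQ = 102.0° ✓; |EQ| = 25.00 ✓; ∠EQL = 108.6° ✓; |QL| = 19.00 ✓; ∠(QL, LM) = 90.00° ✓; |LM| = 18.90 ✓; ∠(LM, MA) = 90.00° ✓; |MA| = 17.20 ✓; ∠MAS = 119.0° ✓; |AS| = 21.70 ✗.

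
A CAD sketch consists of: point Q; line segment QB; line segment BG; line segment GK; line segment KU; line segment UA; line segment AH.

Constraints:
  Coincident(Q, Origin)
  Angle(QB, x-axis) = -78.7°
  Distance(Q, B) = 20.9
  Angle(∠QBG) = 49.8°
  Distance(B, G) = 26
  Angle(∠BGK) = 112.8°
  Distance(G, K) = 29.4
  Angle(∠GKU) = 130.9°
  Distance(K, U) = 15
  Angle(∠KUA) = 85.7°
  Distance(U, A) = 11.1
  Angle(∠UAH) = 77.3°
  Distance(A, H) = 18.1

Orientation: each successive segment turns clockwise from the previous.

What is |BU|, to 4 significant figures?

50.89

Q is at the origin; QB runs at -78.7° with length 20.9, so B = (4.095, -20.49). ∠QBG = 49.8° gives BG at 151.1° from the x-axis; with |BG| = 26.0, G = (-18.67, -7.930). ∠BGK = 112.8° gives GK at 83.90° from the x-axis; with |GK| = 29.4, K = (-15.54, 21.30). ∠GKU = 130.9° gives KU at 34.80° from the x-axis; with |KU| = 15.0, U = (-3.225, 29.86). Then |BU| = |U − B| = 50.89.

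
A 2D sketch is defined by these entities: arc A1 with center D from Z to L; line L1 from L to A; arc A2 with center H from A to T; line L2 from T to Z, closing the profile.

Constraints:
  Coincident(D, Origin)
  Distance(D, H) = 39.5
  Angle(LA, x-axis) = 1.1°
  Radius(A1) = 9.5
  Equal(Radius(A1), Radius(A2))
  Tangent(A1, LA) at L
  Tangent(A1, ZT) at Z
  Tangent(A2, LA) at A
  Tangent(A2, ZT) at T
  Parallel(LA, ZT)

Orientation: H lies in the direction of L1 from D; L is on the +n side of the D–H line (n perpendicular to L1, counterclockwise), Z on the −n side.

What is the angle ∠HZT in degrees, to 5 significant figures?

13.523°

The slot axis is L1's direction at 1.1°, so u = (cos 1.1°, sin 1.1°) = (0.99982, 0.019197) and n = (−sin 1.1°, cos 1.1°) = (-0.019197, 0.99982). D is at the origin and H lies 39.5 along u from D, so H = 39.5·u = (39.493, 0.75830). Tangency of A1 to both parallel lines with radius 9.5 puts L and Z at D ± 9.5·n: L = (-0.18238, 9.4982), Z = (0.18238, -9.4982). Equal radii place A and T the same way about H: A = H + 9.5·n = (39.310, 10.257), T = H − 9.5·n = (39.675, -8.7400). Then cos ∠HZT = ZH·ZT / (|ZH||ZT|), giving 13.523°.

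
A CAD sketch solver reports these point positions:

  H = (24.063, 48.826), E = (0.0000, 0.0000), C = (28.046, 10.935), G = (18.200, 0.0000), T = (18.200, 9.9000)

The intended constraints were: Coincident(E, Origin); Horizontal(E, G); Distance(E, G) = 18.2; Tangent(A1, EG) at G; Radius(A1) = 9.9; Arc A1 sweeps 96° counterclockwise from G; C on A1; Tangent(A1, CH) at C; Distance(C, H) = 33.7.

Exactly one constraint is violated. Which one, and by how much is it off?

Distance(C, H) = 33.7 — off by 4.40.

E = (0.00, 0.00) ✓; E.y = 0.00, G.y = 0.00 ✓; |EG| = 18.20 ✓; ∠(TG, GE) = 90.00° ✓; |TG| = 9.900 ✓; bearing(T→C) − bearing(T→G) = 96.00° ✓; |TC| = 9.900 ✓; ∠(TC, CH) = 90.00° ✓; |CH| = 38.10 ✗.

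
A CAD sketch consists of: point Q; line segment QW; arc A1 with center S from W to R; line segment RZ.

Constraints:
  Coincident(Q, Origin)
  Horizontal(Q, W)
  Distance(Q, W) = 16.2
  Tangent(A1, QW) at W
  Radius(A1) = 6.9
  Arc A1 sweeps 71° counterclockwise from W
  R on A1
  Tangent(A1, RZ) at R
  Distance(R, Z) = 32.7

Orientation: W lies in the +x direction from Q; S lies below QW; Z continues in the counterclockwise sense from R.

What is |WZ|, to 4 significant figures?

39.50

On A1, W sits at bearing 90° from S; a 71° counterclockwise sweep puts R at bearing 161°, so R = S + 6.9·(cos 161°, sin 161°) = (9.676, -4.654). Since A1 is tangent to RZ there, SR ⟂ RZ, so RZ runs along (−sin 161°, cos 161°); with |RZ| = 32.7, Z = (-0.9702, -35.57). Then |WZ| = |Z − W| = 39.50.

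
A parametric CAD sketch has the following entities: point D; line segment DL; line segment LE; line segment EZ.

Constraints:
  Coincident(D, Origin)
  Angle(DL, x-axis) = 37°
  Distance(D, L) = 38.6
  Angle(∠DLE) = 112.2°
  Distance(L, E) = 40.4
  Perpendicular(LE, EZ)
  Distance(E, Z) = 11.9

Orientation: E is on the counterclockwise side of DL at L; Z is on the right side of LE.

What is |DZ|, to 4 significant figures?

72.75

D is at the origin; DL runs at 37.0° with length 38.6, so L = 38.6·(cos 37.0°, sin 37.0°) = (30.83, 23.23). ∠DLE = 112.2°, so LE runs at 37.0° + (180° − 112.2°) = 104.8° from the x-axis; with |LE| = 40.4, E = L + 40.4·(cos 104.8°, sin 104.8°) = (20.51, 62.29). LE is perpendicular to EZ; with |EZ| = 11.9 on the right of LE, Z = E + 11.9·(0.9668, 0.2554) = (32.01, 65.33). Then |DZ| = |Z − D| = 72.75.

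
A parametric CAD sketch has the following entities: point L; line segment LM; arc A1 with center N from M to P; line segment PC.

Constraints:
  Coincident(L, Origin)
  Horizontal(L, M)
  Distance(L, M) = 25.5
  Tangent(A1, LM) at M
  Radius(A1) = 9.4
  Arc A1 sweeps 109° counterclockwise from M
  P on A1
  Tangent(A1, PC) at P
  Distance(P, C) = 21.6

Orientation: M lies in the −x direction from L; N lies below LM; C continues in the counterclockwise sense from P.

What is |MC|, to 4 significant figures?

32.94

L is at the origin; L and M share the same y with |LM| = 25.5 and M on the −x side, so M = (-25.50, 0.000). The tangent condition forces NM to be normal to LM, so N = M + (0, -9.4) = (-25.50, -9.400). On A1, M sits at bearing 90° from N; a 109° counterclockwise sweep puts P at bearing 199°, so P = N + 9.4·(cos 199°, sin 199°) = (-34.39, -12.46). Tangency of A1 to PC means the radius NP is perpendicular to PC, so PC runs along (−sin 199°, cos 199°); with |PC| = 21.6, C = (-27.36, -32.88). Then |MC| = |C − M| = 32.94.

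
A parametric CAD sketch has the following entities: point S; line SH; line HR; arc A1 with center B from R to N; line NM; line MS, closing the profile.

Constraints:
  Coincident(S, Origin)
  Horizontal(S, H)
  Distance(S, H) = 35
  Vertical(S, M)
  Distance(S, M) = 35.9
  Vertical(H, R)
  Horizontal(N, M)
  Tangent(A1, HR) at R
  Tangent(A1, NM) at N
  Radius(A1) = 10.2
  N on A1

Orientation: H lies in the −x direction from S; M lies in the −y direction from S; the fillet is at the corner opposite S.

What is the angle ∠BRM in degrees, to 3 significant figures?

16.2°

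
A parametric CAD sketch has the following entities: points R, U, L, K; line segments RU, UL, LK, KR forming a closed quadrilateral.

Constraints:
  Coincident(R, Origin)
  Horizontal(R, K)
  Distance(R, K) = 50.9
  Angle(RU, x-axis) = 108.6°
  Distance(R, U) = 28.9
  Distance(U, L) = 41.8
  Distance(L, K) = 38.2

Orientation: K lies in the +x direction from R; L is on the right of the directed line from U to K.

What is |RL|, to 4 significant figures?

15.53

Checks: |UL| = 41.80 ✓; |LK| = 38.20 ✓.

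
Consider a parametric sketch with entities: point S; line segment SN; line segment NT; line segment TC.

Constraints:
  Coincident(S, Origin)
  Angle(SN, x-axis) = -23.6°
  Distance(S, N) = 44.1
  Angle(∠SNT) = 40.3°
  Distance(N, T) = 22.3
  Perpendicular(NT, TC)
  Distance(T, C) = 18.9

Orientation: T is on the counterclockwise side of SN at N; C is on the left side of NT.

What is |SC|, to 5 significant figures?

14.868

S is at the origin; SN runs at -23.6° with length 44.1, so N = 44.1·(cos -23.6°, sin -23.6°) = (40.412, -17.655). ∠SNT = 40.3°, so NT runs at -23.6° + (180° − 40.3°) = 116.10° from the x-axis; with |NT| = 22.3, T = N + 22.3·(cos 116.10°, sin 116.10°) = (30.601, 2.3706). NT ⟂ TC; with |TC| = 18.9 on the left of NT, C = T + 18.9·(-0.89803, -0.43994) = (13.628, -5.9442). Then |SC| = |C − S| = 14.868.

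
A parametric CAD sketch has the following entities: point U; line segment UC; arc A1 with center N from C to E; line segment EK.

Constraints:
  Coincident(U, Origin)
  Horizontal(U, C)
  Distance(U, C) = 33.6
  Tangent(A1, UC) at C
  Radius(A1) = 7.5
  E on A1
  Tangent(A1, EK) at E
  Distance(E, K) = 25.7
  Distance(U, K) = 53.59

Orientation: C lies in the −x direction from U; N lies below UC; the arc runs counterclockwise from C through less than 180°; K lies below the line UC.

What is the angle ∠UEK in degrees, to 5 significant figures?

102.73°

Checks: |NE| = 7.500 ✓; ∠(NE, EK) = 90.00° ✓; |EK| = 25.70 ✓; |UK| = 53.59 ✓.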